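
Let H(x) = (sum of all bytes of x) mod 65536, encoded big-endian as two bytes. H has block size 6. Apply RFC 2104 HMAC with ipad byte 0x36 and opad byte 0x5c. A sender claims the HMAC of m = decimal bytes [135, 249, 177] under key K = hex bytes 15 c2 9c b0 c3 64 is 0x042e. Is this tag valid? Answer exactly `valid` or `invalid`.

Key hex bytes 15 c2 9c b0 c3 64 is exactly B = 6 bytes: K' = 15 c2 9c b0 c3 64.
K' ⊕ ipad = 23 f4 aa 86 f5 52; K' ⊕ opad = 49 9e c0 ec 9f 38.
Inner hash: sum = 35+244+170+134+245+82+135+249+177 = 1471 → 05 bf.
Outer hash (recomputed tag): sum = 73+158+192+236+159+56+5+191 = 1070 → 04 2e.
Recomputed tag = 042e; claimed = 042e → match.

valid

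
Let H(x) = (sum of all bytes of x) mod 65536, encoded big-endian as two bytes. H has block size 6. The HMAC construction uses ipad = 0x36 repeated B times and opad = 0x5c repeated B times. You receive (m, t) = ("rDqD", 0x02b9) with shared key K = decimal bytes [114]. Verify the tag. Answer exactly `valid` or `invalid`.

Key decimal bytes [114] = 72 is 1 byte ≤ B = 6; zero-pad to 6 bytes: K' = 72 00 00 00 00 00.
K' ⊕ ipad = 44 36 36 36 36 36; K' ⊕ opad = 2e 5c 5c 5c 5c 5c.
Inner hash: sum = 68+54+54+54+54+54+114+68+113+68 = 701 → 02 bd.
Outer hash (recomputed tag): sum = 46+92+92+92+92+92+2+189 = 697 → 02 b9.
Recomputed tag = 02b9; claimed = 02b9 → match.

valid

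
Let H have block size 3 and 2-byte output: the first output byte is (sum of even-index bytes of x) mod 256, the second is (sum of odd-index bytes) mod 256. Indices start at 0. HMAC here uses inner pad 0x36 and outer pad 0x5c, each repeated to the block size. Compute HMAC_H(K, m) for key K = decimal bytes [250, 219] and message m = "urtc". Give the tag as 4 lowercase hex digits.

d85e

Key decimal bytes [250, 219] = fa db is 2 bytes ≤ B = 3; zero-pad to 3 bytes: K' = fa db 00.
K' ⊕ ipad = cc ed 36.  K' ⊕ opad = a6 87 5c.
Inner input = (K'⊕ipad) ∥ m = cc ed 36 ∥ 75 72 74 63.
Inner hash: even-index sum = 471 mod 256 = 215; odd-index sum = 470 mod 256 = 214 → d7 d6.
Outer input = (K'⊕opad) ∥ inner = a6 87 5c ∥ d7 d6.
Outer hash (tag): even-index sum = 472 mod 256 = 216; odd-index sum = 350 mod 256 = 94 → d8 5e.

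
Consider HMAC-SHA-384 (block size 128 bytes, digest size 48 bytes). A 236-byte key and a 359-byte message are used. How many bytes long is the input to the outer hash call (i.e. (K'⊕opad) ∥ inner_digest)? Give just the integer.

Key is 236 > 128 bytes, so it is hashed to 48 bytes then zero-padded to 128: |K'| = 128.
Outer input = (K'⊕opad) ∥ H(inner) → 128 + 48 = 176 bytes.

176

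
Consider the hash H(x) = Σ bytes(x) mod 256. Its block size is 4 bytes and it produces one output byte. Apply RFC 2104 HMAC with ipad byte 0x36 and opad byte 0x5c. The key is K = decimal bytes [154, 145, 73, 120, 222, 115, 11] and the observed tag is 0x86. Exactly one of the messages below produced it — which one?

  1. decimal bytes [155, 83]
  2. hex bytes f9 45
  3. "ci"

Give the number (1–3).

Key decimal bytes [154, 145, 73, 120, 222, 115, 11] = 9a 91 49 78 de 73 0b is 7 bytes > B = 4, so hash it first: H(key) = 48, then zero-pad to 4 bytes: K' = 48 00 00 00.
K' ⊕ ipad = 7e 36 36 36; K' ⊕ opad = 14 5c 5c 5c.
m1: inner = H(7e 36 36 36 9b 53) = 0e; tag = H(14 5c 5c 5c 0e) = 36
m2: inner = H(7e 36 36 36 f9 45) = 5e; tag = H(14 5c 5c 5c 5e) = 86 ← matches
m3: inner = H(7e 36 36 36 63 69) = ec; tag = H(14 5c 5c 5c ec) = 14

2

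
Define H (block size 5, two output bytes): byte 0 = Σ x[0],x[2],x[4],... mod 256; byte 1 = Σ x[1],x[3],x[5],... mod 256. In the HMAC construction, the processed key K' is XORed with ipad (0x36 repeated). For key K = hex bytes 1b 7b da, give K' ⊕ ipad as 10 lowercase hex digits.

Key hex bytes 1b 7b da is 3 bytes ≤ B = 5; zero-pad to 5 bytes: K' = 1b 7b da 00 00.
XOR each byte with 0x36: 1b⊕36=2d, 7b⊕36=4d, da⊕36=ec, 00⊕36=36, 00⊕36=36.

2d4dec3636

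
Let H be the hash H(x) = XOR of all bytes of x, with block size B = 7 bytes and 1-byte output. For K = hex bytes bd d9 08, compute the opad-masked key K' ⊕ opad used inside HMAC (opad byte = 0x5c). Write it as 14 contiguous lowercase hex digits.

Key hex bytes bd d9 08 is 3 bytes ≤ B = 7; zero-pad to 7 bytes: K' = bd d9 08 00 00 00 00.
XOR each byte with 0x5c: bd⊕5c=e1, d9⊕5c=85, 08⊕5c=54, 00⊕5c=5c, 00⊕5c=5c, 00⊕5c=5c, 00⊕5c=5c.

e185545c5c5c5c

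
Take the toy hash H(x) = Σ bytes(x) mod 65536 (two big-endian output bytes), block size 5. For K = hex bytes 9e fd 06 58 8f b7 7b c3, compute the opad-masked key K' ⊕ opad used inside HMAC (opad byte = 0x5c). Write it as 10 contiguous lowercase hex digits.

58215c5c5c

Key hex bytes 9e fd 06 58 8f b7 7b c3 is 8 bytes > B = 5, so hash it first: H(key) = 04 7d, then zero-pad to 5 bytes: K' = 04 7d 00 00 00.
XOR each byte with 0x5c: 04⊕5c=58, 7d⊕5c=21, 00⊕5c=5c, 00⊕5c=5c, 00⊕5c=5c.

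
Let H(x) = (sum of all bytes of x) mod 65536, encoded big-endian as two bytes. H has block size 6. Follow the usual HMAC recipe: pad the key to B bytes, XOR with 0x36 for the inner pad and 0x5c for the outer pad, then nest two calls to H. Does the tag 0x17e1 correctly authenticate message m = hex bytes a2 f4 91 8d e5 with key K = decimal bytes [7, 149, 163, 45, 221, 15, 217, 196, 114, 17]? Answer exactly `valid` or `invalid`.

invalid

Key decimal bytes [7, 149, 163, 45, 221, 15, 217, 196, 114, 17] = 07 95 a3 2d dd 0f d9 c4 72 11 is 10 bytes > B = 6, so hash it first: H(key) = 04 78, then zero-pad to 6 bytes: K' = 04 78 00 00 00 00.
K' ⊕ ipad = 32 4e 36 36 36 36; K' ⊕ opad = 58 24 5c 5c 5c 5c.
Inner hash: sum = 50+78+54+54+54+54+162+244+145+141+229 = 1265 → 04 f1.
Outer hash (recomputed tag): sum = 88+36+92+92+92+92+4+241 = 737 → 02 e1.
Recomputed tag = 02e1; claimed = 17e1 → mismatch.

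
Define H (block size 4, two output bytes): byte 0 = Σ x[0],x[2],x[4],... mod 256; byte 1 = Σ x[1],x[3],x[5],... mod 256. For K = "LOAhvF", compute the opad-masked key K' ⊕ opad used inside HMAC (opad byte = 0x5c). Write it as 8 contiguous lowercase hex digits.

Key "LOAhvF" = 4c 4f 41 68 76 46 is 6 bytes > B = 4, so hash it first: H(key) = 03 fd, then zero-pad to 4 bytes: K' = 03 fd 00 00.
XOR each byte with 0x5c: 03⊕5c=5f, fd⊕5c=a1, 00⊕5c=5c, 00⊕5c=5c.

5fa15c5c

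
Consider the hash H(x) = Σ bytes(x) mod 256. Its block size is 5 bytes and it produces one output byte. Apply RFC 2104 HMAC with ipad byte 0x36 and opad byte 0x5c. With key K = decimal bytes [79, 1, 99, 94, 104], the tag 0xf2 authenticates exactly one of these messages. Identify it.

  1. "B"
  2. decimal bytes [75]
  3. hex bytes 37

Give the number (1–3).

1

Key decimal bytes [79, 1, 99, 94, 104] = 4f 01 63 5e 68 is exactly B = 5 bytes: K' = 4f 01 63 5e 68.
K' ⊕ ipad = 79 37 55 68 5e; K' ⊕ opad = 13 5d 3f 02 34.
m1: inner = H(79 37 55 68 5e 42) = 0d; tag = H(13 5d 3f 02 34 0d) = f2 ← matches
m2: inner = H(79 37 55 68 5e 4b) = 16; tag = H(13 5d 3f 02 34 16) = fb
m3: inner = H(79 37 55 68 5e 37) = 02; tag = H(13 5d 3f 02 34 02) = e7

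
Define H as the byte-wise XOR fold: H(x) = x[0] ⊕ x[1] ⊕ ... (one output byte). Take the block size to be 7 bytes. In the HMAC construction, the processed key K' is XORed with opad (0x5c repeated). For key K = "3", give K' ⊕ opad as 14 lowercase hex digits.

6f5c5c5c5c5c5c

Key "3" = 33 is 1 byte ≤ B = 7; zero-pad to 7 bytes: K' = 33 00 00 00 00 00 00.
XOR each byte with 0x5c: 33⊕5c=6f, 00⊕5c=5c, 00⊕5c=5c, 00⊕5c=5c, 00⊕5c=5c, 00⊕5c=5c, 00⊕5c=5c.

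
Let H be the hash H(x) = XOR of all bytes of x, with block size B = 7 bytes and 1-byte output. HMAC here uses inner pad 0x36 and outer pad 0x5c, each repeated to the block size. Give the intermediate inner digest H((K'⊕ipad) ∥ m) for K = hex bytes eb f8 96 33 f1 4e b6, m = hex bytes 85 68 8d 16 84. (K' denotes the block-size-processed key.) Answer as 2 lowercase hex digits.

7b

Key hex bytes eb f8 96 33 f1 4e b6 is exactly B = 7 bytes: K' = eb f8 96 33 f1 4e b6.
K' ⊕ ipad = dd ce a0 05 c7 78 80.
Inner input = dd ce a0 05 c7 78 80 ∥ 85 68 8d 16 84.
Inner hash: XOR dd⊕ce⊕a0⊕05⊕c7⊕78⊕80⊕85⊕68⊕8d⊕16⊕84 = 7b.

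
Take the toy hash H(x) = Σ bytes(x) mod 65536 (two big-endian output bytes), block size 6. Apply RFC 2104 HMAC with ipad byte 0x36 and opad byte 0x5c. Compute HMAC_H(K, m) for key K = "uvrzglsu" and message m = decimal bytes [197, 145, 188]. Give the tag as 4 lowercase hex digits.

Key "uvrzglsu" = 75 76 72 7a 67 6c 73 75 is 8 bytes > B = 6, so hash it first: H(key) = 03 92, then zero-pad to 6 bytes: K' = 03 92 00 00 00 00.
K' ⊕ ipad = 35 a4 36 36 36 36.  K' ⊕ opad = 5f ce 5c 5c 5c 5c.
Inner input = (K'⊕ipad) ∥ m = 35 a4 36 36 36 36 ∥ c5 91 bc.
Inner hash: sum = 53+164+54+54+54+54+197+145+188 = 963 → 03 c3.
Outer input = (K'⊕opad) ∥ inner = 5f ce 5c 5c 5c 5c ∥ 03 c3.
Outer hash (tag): sum = 95+206+92+92+92+92+3+195 = 867 → 03 63.

0363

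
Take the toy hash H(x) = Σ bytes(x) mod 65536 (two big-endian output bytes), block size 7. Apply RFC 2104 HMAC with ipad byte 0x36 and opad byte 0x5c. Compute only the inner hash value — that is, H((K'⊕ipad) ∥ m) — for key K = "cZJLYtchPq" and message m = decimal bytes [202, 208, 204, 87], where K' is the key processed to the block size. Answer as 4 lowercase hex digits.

Key "cZJLYtchPq" = 63 5a 4a 4c 59 74 63 68 50 71 is 10 bytes > B = 7, so hash it first: H(key) = 03 ac, then zero-pad to 7 bytes: K' = 03 ac 00 00 00 00 00.
K' ⊕ ipad = 35 9a 36 36 36 36 36.
Inner input = 35 9a 36 36 36 36 36 ∥ ca d0 cc 57.
Inner hash: sum = 53+154+54+54+54+54+54+202+208+204+87 = 1178 → 04 9a.

049a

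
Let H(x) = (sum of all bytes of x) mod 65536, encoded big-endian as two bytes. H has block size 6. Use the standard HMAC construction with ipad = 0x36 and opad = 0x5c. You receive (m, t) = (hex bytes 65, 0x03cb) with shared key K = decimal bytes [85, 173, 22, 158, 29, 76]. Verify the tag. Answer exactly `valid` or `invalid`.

invalid

Key decimal bytes [85, 173, 22, 158, 29, 76] = 55 ad 16 9e 1d 4c is exactly B = 6 bytes: K' = 55 ad 16 9e 1d 4c.
K' ⊕ ipad = 63 9b 20 a8 2b 7a; K' ⊕ opad = 09 f1 4a c2 41 10.
Inner hash: sum = 99+155+32+168+43+122+101 = 720 → 02 d0.
Outer hash (recomputed tag): sum = 9+241+74+194+65+16+2+208 = 809 → 03 29.
Recomputed tag = 0329; claimed = 03cb → mismatch.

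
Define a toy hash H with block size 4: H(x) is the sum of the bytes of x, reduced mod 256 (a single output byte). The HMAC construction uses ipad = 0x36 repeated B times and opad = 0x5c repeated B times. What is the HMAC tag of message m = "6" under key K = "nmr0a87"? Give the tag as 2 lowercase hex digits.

78

Key "nmr0a87" = 6e 6d 72 30 61 38 37 is 7 bytes > B = 4, so hash it first: H(key) = 4d, then zero-pad to 4 bytes: K' = 4d 00 00 00.
K' ⊕ ipad = 7b 36 36 36.  K' ⊕ opad = 11 5c 5c 5c.
Inner input = (K'⊕ipad) ∥ m = 7b 36 36 36 ∥ 36.
Inner hash: sum = 123+54+54+54+54 = 339; mod 256 = 83 → 53.
Outer input = (K'⊕opad) ∥ inner = 11 5c 5c 5c ∥ 53.
Outer hash (tag): sum = 17+92+92+92+83 = 376; mod 256 = 120 → 78.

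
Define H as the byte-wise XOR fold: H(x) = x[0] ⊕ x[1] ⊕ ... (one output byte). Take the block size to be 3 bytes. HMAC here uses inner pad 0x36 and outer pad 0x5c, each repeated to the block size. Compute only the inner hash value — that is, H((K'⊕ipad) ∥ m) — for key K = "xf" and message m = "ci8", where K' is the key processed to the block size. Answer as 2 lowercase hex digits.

Key "xf" = 78 66 is 2 bytes ≤ B = 3; zero-pad to 3 bytes: K' = 78 66 00.
K' ⊕ ipad = 4e 50 36.
Inner input = 4e 50 36 ∥ 63 69 38.
Inner hash: XOR 4e⊕50⊕36⊕63⊕69⊕38 = 1a.

1a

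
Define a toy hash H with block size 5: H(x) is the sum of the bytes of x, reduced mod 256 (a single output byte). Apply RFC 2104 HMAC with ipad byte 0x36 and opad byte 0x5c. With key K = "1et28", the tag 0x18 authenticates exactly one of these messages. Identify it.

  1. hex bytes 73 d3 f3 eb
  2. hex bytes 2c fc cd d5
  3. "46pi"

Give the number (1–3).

Key "1et28" = 31 65 74 32 38 is exactly B = 5 bytes: K' = 31 65 74 32 38.
K' ⊕ ipad = 07 53 42 04 0e; K' ⊕ opad = 6d 39 28 6e 64.
m1: inner = H(07 53 42 04 0e 73 d3 f3 eb) = d2; tag = H(6d 39 28 6e 64 d2) = 72
m2: inner = H(07 53 42 04 0e 2c fc cd d5) = 78; tag = H(6d 39 28 6e 64 78) = 18 ← matches
m3: inner = H(07 53 42 04 0e 34 36 70 69) = f1; tag = H(6d 39 28 6e 64 f1) = 91

2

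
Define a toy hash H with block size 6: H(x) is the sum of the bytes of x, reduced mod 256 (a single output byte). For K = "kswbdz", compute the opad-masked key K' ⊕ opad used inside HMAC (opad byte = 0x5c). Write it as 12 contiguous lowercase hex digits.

Key "kswbdz" = 6b 73 77 62 64 7a is exactly B = 6 bytes: K' = 6b 73 77 62 64 7a.
XOR each byte with 0x5c: 6b⊕5c=37, 73⊕5c=2f, 77⊕5c=2b, 62⊕5c=3e, 64⊕5c=38, 7a⊕5c=26.

372f2b3e3826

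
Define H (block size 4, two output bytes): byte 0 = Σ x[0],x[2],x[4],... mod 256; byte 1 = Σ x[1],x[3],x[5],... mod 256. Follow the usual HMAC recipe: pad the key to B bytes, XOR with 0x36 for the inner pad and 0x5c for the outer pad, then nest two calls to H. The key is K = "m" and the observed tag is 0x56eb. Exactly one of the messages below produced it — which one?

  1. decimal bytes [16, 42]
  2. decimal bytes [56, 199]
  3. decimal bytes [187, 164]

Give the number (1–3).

2

Key "m" = 6d is 1 byte ≤ B = 4; zero-pad to 4 bytes: K' = 6d 00 00 00.
K' ⊕ ipad = 5b 36 36 36; K' ⊕ opad = 31 5c 5c 5c.
m1: inner = H(5b 36 36 36 10 2a) = a1 96; tag = H(31 5c 5c 5c a1 96) = 2e4e
m2: inner = H(5b 36 36 36 38 c7) = c9 33; tag = H(31 5c 5c 5c c9 33) = 56eb ← matches
m3: inner = H(5b 36 36 36 bb a4) = 4c 10; tag = H(31 5c 5c 5c 4c 10) = d9c8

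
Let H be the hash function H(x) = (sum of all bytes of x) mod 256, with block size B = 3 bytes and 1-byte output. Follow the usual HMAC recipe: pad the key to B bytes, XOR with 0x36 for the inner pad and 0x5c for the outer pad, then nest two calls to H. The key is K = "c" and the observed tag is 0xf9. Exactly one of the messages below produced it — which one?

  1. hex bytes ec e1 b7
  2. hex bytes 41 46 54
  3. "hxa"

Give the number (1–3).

3

Key "c" = 63 is 1 byte ≤ B = 3; zero-pad to 3 bytes: K' = 63 00 00.
K' ⊕ ipad = 55 36 36; K' ⊕ opad = 3f 5c 5c.
m1: inner = H(55 36 36 ec e1 b7) = 45; tag = H(3f 5c 5c 45) = 3c
m2: inner = H(55 36 36 41 46 54) = 9c; tag = H(3f 5c 5c 9c) = 93
m3: inner = H(55 36 36 68 78 61) = 02; tag = H(3f 5c 5c 02) = f9 ← matches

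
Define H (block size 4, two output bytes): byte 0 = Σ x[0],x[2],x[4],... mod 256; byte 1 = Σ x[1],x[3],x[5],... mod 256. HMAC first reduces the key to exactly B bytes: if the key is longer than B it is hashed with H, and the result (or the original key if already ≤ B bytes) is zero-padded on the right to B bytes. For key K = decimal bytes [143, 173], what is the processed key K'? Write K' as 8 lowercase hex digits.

8fad0000

Key decimal bytes [143, 173] = 8f ad is 2 bytes ≤ B = 4; zero-pad to 4 bytes: K' = 8f ad 00 00.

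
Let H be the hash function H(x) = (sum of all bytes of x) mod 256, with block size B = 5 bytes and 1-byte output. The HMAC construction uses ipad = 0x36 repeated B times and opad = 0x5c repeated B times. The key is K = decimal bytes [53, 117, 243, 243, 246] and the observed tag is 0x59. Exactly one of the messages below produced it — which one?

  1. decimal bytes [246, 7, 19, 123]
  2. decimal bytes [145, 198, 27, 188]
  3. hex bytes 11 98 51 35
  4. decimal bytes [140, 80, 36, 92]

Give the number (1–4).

3

Key decimal bytes [53, 117, 243, 243, 246] = 35 75 f3 f3 f6 is exactly B = 5 bytes: K' = 35 75 f3 f3 f6.
K' ⊕ ipad = 03 43 c5 c5 c0; K' ⊕ opad = 69 29 af af aa.
m1: inner = H(03 43 c5 c5 c0 f6 07 13 7b) = 1b; tag = H(69 29 af af aa 1b) = b5
m2: inner = H(03 43 c5 c5 c0 91 c6 1b bc) = be; tag = H(69 29 af af aa be) = 58
m3: inner = H(03 43 c5 c5 c0 11 98 51 35) = bf; tag = H(69 29 af af aa bf) = 59 ← matches
m4: inner = H(03 43 c5 c5 c0 8c 50 24 5c) = ec; tag = H(69 29 af af aa ec) = 86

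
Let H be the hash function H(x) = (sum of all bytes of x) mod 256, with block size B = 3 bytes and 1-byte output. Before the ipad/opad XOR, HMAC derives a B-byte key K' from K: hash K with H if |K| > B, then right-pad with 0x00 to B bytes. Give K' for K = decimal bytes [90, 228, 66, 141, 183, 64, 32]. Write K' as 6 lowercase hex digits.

|K| = 7 > B = 3, so first hash the key.
H(K): sum = 90+228+66+141+183+64+32 = 804; mod 256 = 36 → 24.
Zero-pad H(K) = 24 to 3 bytes: K' = 24 00 00.

240000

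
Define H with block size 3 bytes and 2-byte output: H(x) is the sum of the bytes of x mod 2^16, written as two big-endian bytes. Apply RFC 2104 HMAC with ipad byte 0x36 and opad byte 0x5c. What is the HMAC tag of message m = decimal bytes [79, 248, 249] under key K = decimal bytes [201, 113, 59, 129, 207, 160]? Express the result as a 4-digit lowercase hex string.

Key decimal bytes [201, 113, 59, 129, 207, 160] = c9 71 3b 81 cf a0 is 6 bytes > B = 3, so hash it first: H(key) = 03 65, then zero-pad to 3 bytes: K' = 03 65 00.
K' ⊕ ipad = 35 53 36.  K' ⊕ opad = 5f 39 5c.
Inner input = (K'⊕ipad) ∥ m = 35 53 36 ∥ 4f f8 f9.
Inner hash: sum = 53+83+54+79+248+249 = 766 → 02 fe.
Outer input = (K'⊕opad) ∥ inner = 5f 39 5c ∥ 02 fe.
Outer hash (tag): sum = 95+57+92+2+254 = 500 → 01 f4.

01f4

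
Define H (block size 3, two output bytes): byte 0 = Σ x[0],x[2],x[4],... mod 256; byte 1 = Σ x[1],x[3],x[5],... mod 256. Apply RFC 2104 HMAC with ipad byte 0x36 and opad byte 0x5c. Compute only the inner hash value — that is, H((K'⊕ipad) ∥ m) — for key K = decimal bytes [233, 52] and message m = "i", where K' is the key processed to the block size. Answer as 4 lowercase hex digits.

156b

Key decimal bytes [233, 52] = e9 34 is 2 bytes ≤ B = 3; zero-pad to 3 bytes: K' = e9 34 00.
K' ⊕ ipad = df 02 36.
Inner input = df 02 36 ∥ 69.
Inner hash: even-index sum = 277 mod 256 = 21; odd-index sum = 107 mod 256 = 107 → 15 6b.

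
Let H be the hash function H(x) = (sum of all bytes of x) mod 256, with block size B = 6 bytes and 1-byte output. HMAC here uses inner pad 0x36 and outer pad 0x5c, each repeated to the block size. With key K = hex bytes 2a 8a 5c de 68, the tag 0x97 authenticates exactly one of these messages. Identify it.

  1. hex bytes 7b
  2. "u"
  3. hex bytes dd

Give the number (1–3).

Key hex bytes 2a 8a 5c de 68 is 5 bytes ≤ B = 6; zero-pad to 6 bytes: K' = 2a 8a 5c de 68 00.
K' ⊕ ipad = 1c bc 6a e8 5e 36; K' ⊕ opad = 76 d6 00 82 34 5c.
m1: inner = H(1c bc 6a e8 5e 36 7b) = 39; tag = H(76 d6 00 82 34 5c 39) = 97 ← matches
m2: inner = H(1c bc 6a e8 5e 36 75) = 33; tag = H(76 d6 00 82 34 5c 33) = 91
m3: inner = H(1c bc 6a e8 5e 36 dd) = 9b; tag = H(76 d6 00 82 34 5c 9b) = f9

1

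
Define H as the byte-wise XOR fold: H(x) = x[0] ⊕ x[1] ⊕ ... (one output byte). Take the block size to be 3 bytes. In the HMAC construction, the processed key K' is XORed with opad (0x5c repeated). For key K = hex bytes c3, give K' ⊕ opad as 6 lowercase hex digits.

Key hex bytes c3 is 1 byte ≤ B = 3; zero-pad to 3 bytes: K' = c3 00 00.
XOR each byte with 0x5c: c3⊕5c=9f, 00⊕5c=5c, 00⊕5c=5c.

9f5c5c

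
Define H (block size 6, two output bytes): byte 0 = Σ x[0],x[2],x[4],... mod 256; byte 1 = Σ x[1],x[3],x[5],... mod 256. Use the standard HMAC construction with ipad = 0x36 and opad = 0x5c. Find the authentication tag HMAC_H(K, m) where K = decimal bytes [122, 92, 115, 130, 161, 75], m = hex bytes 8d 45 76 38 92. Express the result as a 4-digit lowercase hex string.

Key decimal bytes [122, 92, 115, 130, 161, 75] = 7a 5c 73 82 a1 4b is exactly B = 6 bytes: K' = 7a 5c 73 82 a1 4b.
K' ⊕ ipad = 4c 6a 45 b4 97 7d.  K' ⊕ opad = 26 00 2f de fd 17.
Inner input = (K'⊕ipad) ∥ m = 4c 6a 45 b4 97 7d ∥ 8d 45 76 38 92.
Inner hash: even-index sum = 701 mod 256 = 189; odd-index sum = 536 mod 256 = 24 → bd 18.
Outer input = (K'⊕opad) ∥ inner = 26 00 2f de fd 17 ∥ bd 18.
Outer hash (tag): even-index sum = 527 mod 256 = 15; odd-index sum = 269 mod 256 = 13 → 0f 0d.

0f0d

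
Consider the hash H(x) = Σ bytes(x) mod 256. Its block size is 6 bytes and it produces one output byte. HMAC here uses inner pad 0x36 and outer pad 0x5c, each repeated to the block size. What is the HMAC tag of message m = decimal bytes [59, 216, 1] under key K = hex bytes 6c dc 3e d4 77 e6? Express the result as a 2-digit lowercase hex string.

d2

Key hex bytes 6c dc 3e d4 77 e6 is exactly B = 6 bytes: K' = 6c dc 3e d4 77 e6.
K' ⊕ ipad = 5a ea 08 e2 41 d0.  K' ⊕ opad = 30 80 62 88 2b ba.
Inner input = (K'⊕ipad) ∥ m = 5a ea 08 e2 41 d0 ∥ 3b d8 01.
Inner hash: sum = 90+234+8+226+65+208+59+216+1 = 1107; mod 256 = 83 → 53.
Outer input = (K'⊕opad) ∥ inner = 30 80 62 88 2b ba ∥ 53.
Outer hash (tag): sum = 48+128+98+136+43+186+83 = 722; mod 256 = 210 → d2.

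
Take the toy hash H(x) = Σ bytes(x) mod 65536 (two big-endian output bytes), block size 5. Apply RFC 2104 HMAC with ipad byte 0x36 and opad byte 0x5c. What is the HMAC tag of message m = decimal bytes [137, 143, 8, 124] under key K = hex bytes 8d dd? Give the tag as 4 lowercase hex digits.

034d

Key hex bytes 8d dd is 2 bytes ≤ B = 5; zero-pad to 5 bytes: K' = 8d dd 00 00 00.
K' ⊕ ipad = bb eb 36 36 36.  K' ⊕ opad = d1 81 5c 5c 5c.
Inner input = (K'⊕ipad) ∥ m = bb eb 36 36 36 ∥ 89 8f 08 7c.
Inner hash: sum = 187+235+54+54+54+137+143+8+124 = 996 → 03 e4.
Outer input = (K'⊕opad) ∥ inner = d1 81 5c 5c 5c ∥ 03 e4.
Outer hash (tag): sum = 209+129+92+92+92+3+228 = 845 → 03 4d.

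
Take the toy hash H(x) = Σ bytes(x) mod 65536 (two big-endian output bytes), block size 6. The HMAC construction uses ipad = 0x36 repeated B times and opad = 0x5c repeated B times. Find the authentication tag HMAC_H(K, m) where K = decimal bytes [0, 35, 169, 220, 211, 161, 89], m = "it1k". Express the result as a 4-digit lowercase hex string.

02c3

Key decimal bytes [0, 35, 169, 220, 211, 161, 89] = 00 23 a9 dc d3 a1 59 is 7 bytes > B = 6, so hash it first: H(key) = 03 75, then zero-pad to 6 bytes: K' = 03 75 00 00 00 00.
K' ⊕ ipad = 35 43 36 36 36 36.  K' ⊕ opad = 5f 29 5c 5c 5c 5c.
Inner input = (K'⊕ipad) ∥ m = 35 43 36 36 36 36 ∥ 69 74 31 6b.
Inner hash: sum = 53+67+54+54+54+54+105+116+49+107 = 713 → 02 c9.
Outer input = (K'⊕opad) ∥ inner = 5f 29 5c 5c 5c 5c ∥ 02 c9.
Outer hash (tag): sum = 95+41+92+92+92+92+2+201 = 707 → 02 c3.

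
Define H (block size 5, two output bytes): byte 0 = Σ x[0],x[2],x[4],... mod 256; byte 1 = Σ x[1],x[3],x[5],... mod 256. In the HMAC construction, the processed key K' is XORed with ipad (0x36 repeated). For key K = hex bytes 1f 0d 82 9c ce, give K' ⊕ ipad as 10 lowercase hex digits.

293bb4aaf8

Key hex bytes 1f 0d 82 9c ce is exactly B = 5 bytes: K' = 1f 0d 82 9c ce.
XOR each byte with 0x36: 1f⊕36=29, 0d⊕36=3b, 82⊕36=b4, 9c⊕36=aa, ce⊕36=f8.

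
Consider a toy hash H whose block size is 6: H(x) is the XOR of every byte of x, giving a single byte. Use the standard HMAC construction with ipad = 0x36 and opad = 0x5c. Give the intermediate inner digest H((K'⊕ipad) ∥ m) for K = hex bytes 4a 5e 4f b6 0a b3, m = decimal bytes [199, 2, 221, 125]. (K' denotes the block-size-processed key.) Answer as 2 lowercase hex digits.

Key hex bytes 4a 5e 4f b6 0a b3 is exactly B = 6 bytes: K' = 4a 5e 4f b6 0a b3.
K' ⊕ ipad = 7c 68 79 80 3c 85.
Inner input = 7c 68 79 80 3c 85 ∥ c7 02 dd 7d.
Inner hash: XOR 7c⊕68⊕79⊕80⊕3c⊕85⊕c7⊕02⊕dd⊕7d = 31.

31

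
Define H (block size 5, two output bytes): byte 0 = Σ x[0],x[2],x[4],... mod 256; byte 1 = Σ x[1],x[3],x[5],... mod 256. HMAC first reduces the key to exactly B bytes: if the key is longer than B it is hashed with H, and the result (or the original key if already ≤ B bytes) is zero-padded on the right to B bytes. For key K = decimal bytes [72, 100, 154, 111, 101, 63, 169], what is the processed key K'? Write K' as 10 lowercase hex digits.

f012000000

|K| = 7 > B = 5, so first hash the key.
H(K): even-index sum = 496 mod 256 = 240; odd-index sum = 274 mod 256 = 18 → f0 12.
Zero-pad H(K) = f0 12 to 5 bytes: K' = f0 12 00 00 00.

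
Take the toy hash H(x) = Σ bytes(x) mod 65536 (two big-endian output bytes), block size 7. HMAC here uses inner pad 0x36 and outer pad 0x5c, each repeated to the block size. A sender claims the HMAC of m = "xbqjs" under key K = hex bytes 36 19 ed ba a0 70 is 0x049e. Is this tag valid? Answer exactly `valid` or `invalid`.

valid

Key hex bytes 36 19 ed ba a0 70 is 6 bytes ≤ B = 7; zero-pad to 7 bytes: K' = 36 19 ed ba a0 70 00.
K' ⊕ ipad = 00 2f db 8c 96 46 36; K' ⊕ opad = 6a 45 b1 e6 fc 2c 5c.
Inner hash: sum = 0+47+219+140+150+70+54+120+98+113+106+115 = 1232 → 04 d0.
Outer hash (recomputed tag): sum = 106+69+177+230+252+44+92+4+208 = 1182 → 04 9e.
Recomputed tag = 049e; claimed = 049e → match.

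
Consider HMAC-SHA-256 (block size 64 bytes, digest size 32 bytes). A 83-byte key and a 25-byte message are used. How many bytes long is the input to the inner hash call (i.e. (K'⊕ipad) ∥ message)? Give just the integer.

Key is 83 > 64 bytes, so it is hashed to 32 bytes then zero-padded to 64: |K'| = 64.
Inner input = (K'⊕ipad) ∥ m → 64 + 25 = 89 bytes.

89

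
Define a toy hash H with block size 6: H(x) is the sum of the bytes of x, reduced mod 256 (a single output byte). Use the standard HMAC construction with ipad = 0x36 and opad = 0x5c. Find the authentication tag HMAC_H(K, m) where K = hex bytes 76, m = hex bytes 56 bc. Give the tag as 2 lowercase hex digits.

Key hex bytes 76 is 1 byte ≤ B = 6; zero-pad to 6 bytes: K' = 76 00 00 00 00 00.
K' ⊕ ipad = 40 36 36 36 36 36.  K' ⊕ opad = 2a 5c 5c 5c 5c 5c.
Inner input = (K'⊕ipad) ∥ m = 40 36 36 36 36 36 ∥ 56 bc.
Inner hash: sum = 64+54+54+54+54+54+86+188 = 608; mod 256 = 96 → 60.
Outer input = (K'⊕opad) ∥ inner = 2a 5c 5c 5c 5c 5c ∥ 60.
Outer hash (tag): sum = 42+92+92+92+92+92+96 = 598; mod 256 = 86 → 56.

56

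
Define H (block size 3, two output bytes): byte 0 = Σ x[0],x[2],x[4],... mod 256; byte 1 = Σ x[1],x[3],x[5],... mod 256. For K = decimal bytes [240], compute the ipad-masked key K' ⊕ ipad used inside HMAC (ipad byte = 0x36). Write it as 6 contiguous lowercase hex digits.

c63636

Key decimal bytes [240] = f0 is 1 byte ≤ B = 3; zero-pad to 3 bytes: K' = f0 00 00.
XOR each byte with 0x36: f0⊕36=c6, 00⊕36=36, 00⊕36=36.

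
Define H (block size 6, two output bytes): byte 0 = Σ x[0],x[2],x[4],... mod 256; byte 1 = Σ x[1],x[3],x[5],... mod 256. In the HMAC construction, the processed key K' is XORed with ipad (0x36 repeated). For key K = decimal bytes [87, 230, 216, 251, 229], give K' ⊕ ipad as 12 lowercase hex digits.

61d0eecdd336

Key decimal bytes [87, 230, 216, 251, 229] = 57 e6 d8 fb e5 is 5 bytes ≤ B = 6; zero-pad to 6 bytes: K' = 57 e6 d8 fb e5 00.
XOR each byte with 0x36: 57⊕36=61, e6⊕36=d0, d8⊕36=ee, fb⊕36=cd, e5⊕36=d3, 00⊕36=36.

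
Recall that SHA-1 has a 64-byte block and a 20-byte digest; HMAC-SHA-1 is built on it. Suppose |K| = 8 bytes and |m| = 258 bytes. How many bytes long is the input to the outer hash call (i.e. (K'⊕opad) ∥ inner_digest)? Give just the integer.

84

Key is 8 ≤ 64 bytes, zero-padded: |K'| = 64.
Outer input = (K'⊕opad) ∥ H(inner) → 64 + 20 = 84 bytes.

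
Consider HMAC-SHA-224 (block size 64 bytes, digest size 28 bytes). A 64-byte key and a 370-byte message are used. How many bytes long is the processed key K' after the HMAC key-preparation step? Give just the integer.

Key is 64 ≤ 64 bytes, zero-padded: |K'| = 64.

64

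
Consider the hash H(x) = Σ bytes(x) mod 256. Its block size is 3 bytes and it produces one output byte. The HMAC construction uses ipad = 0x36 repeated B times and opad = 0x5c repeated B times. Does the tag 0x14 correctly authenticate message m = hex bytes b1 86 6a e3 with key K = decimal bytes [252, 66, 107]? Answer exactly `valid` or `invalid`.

valid

Key decimal bytes [252, 66, 107] = fc 42 6b is exactly B = 3 bytes: K' = fc 42 6b.
K' ⊕ ipad = ca 74 5d; K' ⊕ opad = a0 1e 37.
Inner hash: sum = 202+116+93+177+134+106+227 = 1055; mod 256 = 31 → 1f.
Outer hash (recomputed tag): sum = 160+30+55+31 = 276; mod 256 = 20 → 14.
Recomputed tag = 14; claimed = 14 → match.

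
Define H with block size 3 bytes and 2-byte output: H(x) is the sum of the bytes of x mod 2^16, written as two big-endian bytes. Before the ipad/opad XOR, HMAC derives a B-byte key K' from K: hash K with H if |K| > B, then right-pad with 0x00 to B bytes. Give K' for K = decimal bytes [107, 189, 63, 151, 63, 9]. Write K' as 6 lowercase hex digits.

|K| = 6 > B = 3, so first hash the key.
H(K): sum = 107+189+63+151+63+9 = 582 → 02 46.
Zero-pad H(K) = 02 46 to 3 bytes: K' = 02 46 00.

024600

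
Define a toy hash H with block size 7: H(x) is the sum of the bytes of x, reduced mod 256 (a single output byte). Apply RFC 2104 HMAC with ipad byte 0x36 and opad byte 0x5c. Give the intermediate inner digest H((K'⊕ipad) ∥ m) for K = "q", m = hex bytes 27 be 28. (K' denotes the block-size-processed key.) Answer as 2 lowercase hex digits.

Key "q" = 71 is 1 byte ≤ B = 7; zero-pad to 7 bytes: K' = 71 00 00 00 00 00 00.
K' ⊕ ipad = 47 36 36 36 36 36 36.
Inner input = 47 36 36 36 36 36 36 ∥ 27 be 28.
Inner hash: sum = 71+54+54+54+54+54+54+39+190+40 = 664; mod 256 = 152 → 98.

98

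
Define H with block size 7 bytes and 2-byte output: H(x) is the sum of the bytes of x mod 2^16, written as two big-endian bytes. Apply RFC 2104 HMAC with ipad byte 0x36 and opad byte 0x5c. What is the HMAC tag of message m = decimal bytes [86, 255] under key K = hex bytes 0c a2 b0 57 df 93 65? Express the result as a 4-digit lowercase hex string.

Key hex bytes 0c a2 b0 57 df 93 65 is exactly B = 7 bytes: K' = 0c a2 b0 57 df 93 65.
K' ⊕ ipad = 3a 94 86 61 e9 a5 53.  K' ⊕ opad = 50 fe ec 0b 83 cf 39.
Inner input = (K'⊕ipad) ∥ m = 3a 94 86 61 e9 a5 53 ∥ 56 ff.
Inner hash: sum = 58+148+134+97+233+165+83+86+255 = 1259 → 04 eb.
Outer input = (K'⊕opad) ∥ inner = 50 fe ec 0b 83 cf 39 ∥ 04 eb.
Outer hash (tag): sum = 80+254+236+11+131+207+57+4+235 = 1215 → 04 bf.

04bf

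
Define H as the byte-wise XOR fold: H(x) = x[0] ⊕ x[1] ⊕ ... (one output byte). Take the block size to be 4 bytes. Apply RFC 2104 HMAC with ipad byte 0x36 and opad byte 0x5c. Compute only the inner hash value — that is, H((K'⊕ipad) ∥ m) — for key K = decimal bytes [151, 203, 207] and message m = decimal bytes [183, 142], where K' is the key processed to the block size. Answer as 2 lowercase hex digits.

Key decimal bytes [151, 203, 207] = 97 cb cf is 3 bytes ≤ B = 4; zero-pad to 4 bytes: K' = 97 cb cf 00.
K' ⊕ ipad = a1 fd f9 36.
Inner input = a1 fd f9 36 ∥ b7 8e.
Inner hash: XOR a1⊕fd⊕f9⊕36⊕b7⊕8e = aa.

aa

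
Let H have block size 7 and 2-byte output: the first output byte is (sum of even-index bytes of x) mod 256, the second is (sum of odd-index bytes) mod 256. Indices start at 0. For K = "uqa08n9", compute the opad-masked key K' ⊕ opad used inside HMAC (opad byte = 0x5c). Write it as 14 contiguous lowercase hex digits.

292d3d6c643265

Key "uqa08n9" = 75 71 61 30 38 6e 39 is exactly B = 7 bytes: K' = 75 71 61 30 38 6e 39.
XOR each byte with 0x5c: 75⊕5c=29, 71⊕5c=2d, 61⊕5c=3d, 30⊕5c=6c, 38⊕5c=64, 6e⊕5c=32, 39⊕5c=65.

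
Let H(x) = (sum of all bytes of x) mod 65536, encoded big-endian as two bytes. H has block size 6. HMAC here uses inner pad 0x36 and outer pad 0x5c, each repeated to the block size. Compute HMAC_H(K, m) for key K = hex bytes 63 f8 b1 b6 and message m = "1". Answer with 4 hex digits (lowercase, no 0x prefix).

043b

Key hex bytes 63 f8 b1 b6 is 4 bytes ≤ B = 6; zero-pad to 6 bytes: K' = 63 f8 b1 b6 00 00.
K' ⊕ ipad = 55 ce 87 80 36 36.  K' ⊕ opad = 3f a4 ed ea 5c 5c.
Inner input = (K'⊕ipad) ∥ m = 55 ce 87 80 36 36 ∥ 31.
Inner hash: sum = 85+206+135+128+54+54+49 = 711 → 02 c7.
Outer input = (K'⊕opad) ∥ inner = 3f a4 ed ea 5c 5c ∥ 02 c7.
Outer hash (tag): sum = 63+164+237+234+92+92+2+199 = 1083 → 04 3b.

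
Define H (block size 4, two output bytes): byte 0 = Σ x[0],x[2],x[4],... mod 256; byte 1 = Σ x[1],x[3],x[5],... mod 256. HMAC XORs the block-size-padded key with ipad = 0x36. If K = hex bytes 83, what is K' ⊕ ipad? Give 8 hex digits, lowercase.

b5363636

Key hex bytes 83 is 1 byte ≤ B = 4; zero-pad to 4 bytes: K' = 83 00 00 00.
XOR each byte with 0x36: 83⊕36=b5, 00⊕36=36, 00⊕36=36, 00⊕36=36.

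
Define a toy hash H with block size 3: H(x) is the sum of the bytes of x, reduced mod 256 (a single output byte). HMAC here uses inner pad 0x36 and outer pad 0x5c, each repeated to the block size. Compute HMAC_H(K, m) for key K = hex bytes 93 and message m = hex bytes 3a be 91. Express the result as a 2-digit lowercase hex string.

Key hex bytes 93 is 1 byte ≤ B = 3; zero-pad to 3 bytes: K' = 93 00 00.
K' ⊕ ipad = a5 36 36.  K' ⊕ opad = cf 5c 5c.
Inner input = (K'⊕ipad) ∥ m = a5 36 36 ∥ 3a be 91.
Inner hash: sum = 165+54+54+58+190+145 = 666; mod 256 = 154 → 9a.
Outer input = (K'⊕opad) ∥ inner = cf 5c 5c ∥ 9a.
Outer hash (tag): sum = 207+92+92+154 = 545; mod 256 = 33 → 21.

21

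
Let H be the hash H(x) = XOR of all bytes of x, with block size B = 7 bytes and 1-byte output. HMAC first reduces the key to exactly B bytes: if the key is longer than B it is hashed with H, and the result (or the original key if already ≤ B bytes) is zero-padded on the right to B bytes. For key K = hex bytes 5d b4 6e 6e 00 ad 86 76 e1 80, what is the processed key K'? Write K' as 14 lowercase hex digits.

|K| = 10 > B = 7, so first hash the key.
H(K): XOR 5d⊕b4⊕6e⊕6e⊕00⊕ad⊕86⊕76⊕e1⊕80 = d5.
Zero-pad H(K) = d5 to 7 bytes: K' = d5 00 00 00 00 00 00.

d5000000000000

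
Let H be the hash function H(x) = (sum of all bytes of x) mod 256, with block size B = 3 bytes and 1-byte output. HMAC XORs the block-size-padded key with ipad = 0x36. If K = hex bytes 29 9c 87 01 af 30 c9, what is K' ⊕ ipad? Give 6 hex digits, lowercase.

c33636

Key hex bytes 29 9c 87 01 af 30 c9 is 7 bytes > B = 3, so hash it first: H(key) = f5, then zero-pad to 3 bytes: K' = f5 00 00.
XOR each byte with 0x36: f5⊕36=c3, 00⊕36=36, 00⊕36=36.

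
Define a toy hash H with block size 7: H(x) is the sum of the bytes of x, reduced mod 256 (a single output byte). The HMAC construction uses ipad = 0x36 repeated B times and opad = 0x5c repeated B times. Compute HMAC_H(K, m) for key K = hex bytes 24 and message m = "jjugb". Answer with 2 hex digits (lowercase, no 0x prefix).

Key hex bytes 24 is 1 byte ≤ B = 7; zero-pad to 7 bytes: K' = 24 00 00 00 00 00 00.
K' ⊕ ipad = 12 36 36 36 36 36 36.  K' ⊕ opad = 78 5c 5c 5c 5c 5c 5c.
Inner input = (K'⊕ipad) ∥ m = 12 36 36 36 36 36 36 ∥ 6a 6a 75 67 62.
Inner hash: sum = 18+54+54+54+54+54+54+106+106+117+103+98 = 872; mod 256 = 104 → 68.
Outer input = (K'⊕opad) ∥ inner = 78 5c 5c 5c 5c 5c 5c ∥ 68.
Outer hash (tag): sum = 120+92+92+92+92+92+92+104 = 776; mod 256 = 8 → 08.

08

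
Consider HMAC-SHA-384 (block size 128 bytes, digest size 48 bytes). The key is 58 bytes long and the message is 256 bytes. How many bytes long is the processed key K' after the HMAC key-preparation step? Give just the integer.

128

Key is 58 ≤ 128 bytes, zero-padded: |K'| = 128.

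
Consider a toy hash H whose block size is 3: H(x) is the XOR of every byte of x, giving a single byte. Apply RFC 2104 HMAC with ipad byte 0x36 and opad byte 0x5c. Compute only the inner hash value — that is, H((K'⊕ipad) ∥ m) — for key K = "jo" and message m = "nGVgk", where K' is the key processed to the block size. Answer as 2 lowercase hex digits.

40

Key "jo" = 6a 6f is 2 bytes ≤ B = 3; zero-pad to 3 bytes: K' = 6a 6f 00.
K' ⊕ ipad = 5c 59 36.
Inner input = 5c 59 36 ∥ 6e 47 56 67 6b.
Inner hash: XOR 5c⊕59⊕36⊕6e⊕47⊕56⊕67⊕6b = 40.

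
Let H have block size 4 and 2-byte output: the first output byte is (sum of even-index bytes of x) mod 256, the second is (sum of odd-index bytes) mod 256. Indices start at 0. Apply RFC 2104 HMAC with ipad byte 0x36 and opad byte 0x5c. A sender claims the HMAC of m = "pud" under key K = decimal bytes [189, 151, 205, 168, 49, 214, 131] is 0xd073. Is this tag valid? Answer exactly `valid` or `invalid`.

Key decimal bytes [189, 151, 205, 168, 49, 214, 131] = bd 97 cd a8 31 d6 83 is 7 bytes > B = 4, so hash it first: H(key) = 3e 15, then zero-pad to 4 bytes: K' = 3e 15 00 00.
K' ⊕ ipad = 08 23 36 36; K' ⊕ opad = 62 49 5c 5c.
Inner hash: even-index sum = 274 mod 256 = 18; odd-index sum = 206 mod 256 = 206 → 12 ce.
Outer hash (recomputed tag): even-index sum = 208 mod 256 = 208; odd-index sum = 371 mod 256 = 115 → d0 73.
Recomputed tag = d073; claimed = d073 → match.

valid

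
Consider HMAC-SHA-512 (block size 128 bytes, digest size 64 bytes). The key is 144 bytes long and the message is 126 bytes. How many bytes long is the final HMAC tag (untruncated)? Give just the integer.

64

The tag is one SHA-512 digest: 64 bytes.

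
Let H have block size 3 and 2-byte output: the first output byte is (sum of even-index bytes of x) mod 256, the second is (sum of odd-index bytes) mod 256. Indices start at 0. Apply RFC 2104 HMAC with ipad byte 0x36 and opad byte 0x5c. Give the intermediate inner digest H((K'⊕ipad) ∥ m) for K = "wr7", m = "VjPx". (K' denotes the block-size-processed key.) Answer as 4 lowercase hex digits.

24ea

Key "wr7" = 77 72 37 is exactly B = 3 bytes: K' = 77 72 37.
K' ⊕ ipad = 41 44 01.
Inner input = 41 44 01 ∥ 56 6a 50 78.
Inner hash: even-index sum = 292 mod 256 = 36; odd-index sum = 234 mod 256 = 234 → 24 ea.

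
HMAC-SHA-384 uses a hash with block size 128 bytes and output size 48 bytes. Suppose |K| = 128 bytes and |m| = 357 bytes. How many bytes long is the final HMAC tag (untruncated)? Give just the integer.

The tag is one SHA-384 digest: 48 bytes.

48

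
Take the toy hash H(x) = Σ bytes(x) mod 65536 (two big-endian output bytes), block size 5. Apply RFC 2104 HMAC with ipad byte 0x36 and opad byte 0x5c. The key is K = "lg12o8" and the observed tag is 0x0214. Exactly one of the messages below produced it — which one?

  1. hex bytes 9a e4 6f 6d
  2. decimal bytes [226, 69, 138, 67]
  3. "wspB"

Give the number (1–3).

Key "lg12o8" = 6c 67 31 32 6f 38 is 6 bytes > B = 5, so hash it first: H(key) = 01 dd, then zero-pad to 5 bytes: K' = 01 dd 00 00 00.
K' ⊕ ipad = 37 eb 36 36 36; K' ⊕ opad = 5d 81 5c 5c 5c.
m1: inner = H(37 eb 36 36 36 9a e4 6f 6d) = 04 1e; tag = H(5d 81 5c 5c 5c 04 1e) = 0214 ← matches
m2: inner = H(37 eb 36 36 36 e2 45 8a 43) = 03 b8; tag = H(5d 81 5c 5c 5c 03 b8) = 02ad
m3: inner = H(37 eb 36 36 36 77 73 70 42) = 03 60; tag = H(5d 81 5c 5c 5c 03 60) = 0255

1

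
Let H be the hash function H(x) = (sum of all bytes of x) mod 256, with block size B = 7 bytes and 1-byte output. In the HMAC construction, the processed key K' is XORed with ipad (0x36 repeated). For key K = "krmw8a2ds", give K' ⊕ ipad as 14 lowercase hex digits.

Key "krmw8a2ds" = 6b 72 6d 77 38 61 32 64 73 is 9 bytes > B = 7, so hash it first: H(key) = 63, then zero-pad to 7 bytes: K' = 63 00 00 00 00 00 00.
XOR each byte with 0x36: 63⊕36=55, 00⊕36=36, 00⊕36=36, 00⊕36=36, 00⊕36=36, 00⊕36=36, 00⊕36=36.

55363636363636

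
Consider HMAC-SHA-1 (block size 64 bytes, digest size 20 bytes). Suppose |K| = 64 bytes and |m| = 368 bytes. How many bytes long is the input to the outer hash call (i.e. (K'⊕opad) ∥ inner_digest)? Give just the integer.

Key is 64 ≤ 64 bytes, zero-padded: |K'| = 64.
Outer input = (K'⊕opad) ∥ H(inner) → 64 + 20 = 84 bytes.

84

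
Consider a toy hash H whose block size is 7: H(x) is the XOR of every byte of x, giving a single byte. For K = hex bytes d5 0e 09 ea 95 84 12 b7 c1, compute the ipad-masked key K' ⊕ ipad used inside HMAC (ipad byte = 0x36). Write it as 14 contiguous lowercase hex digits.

7b363636363636

Key hex bytes d5 0e 09 ea 95 84 12 b7 c1 is 9 bytes > B = 7, so hash it first: H(key) = 4d, then zero-pad to 7 bytes: K' = 4d 00 00 00 00 00 00.
XOR each byte with 0x36: 4d⊕36=7b, 00⊕36=36, 00⊕36=36, 00⊕36=36, 00⊕36=36, 00⊕36=36, 00⊕36=36.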